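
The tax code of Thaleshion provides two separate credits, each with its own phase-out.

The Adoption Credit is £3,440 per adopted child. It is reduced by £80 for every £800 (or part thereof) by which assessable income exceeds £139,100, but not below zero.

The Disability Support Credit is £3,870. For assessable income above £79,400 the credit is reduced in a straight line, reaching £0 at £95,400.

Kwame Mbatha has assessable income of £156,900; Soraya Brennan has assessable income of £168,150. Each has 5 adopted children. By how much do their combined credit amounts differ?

£1,120

Kwame (£156,900): Adoption Credit: base = 5 × £3,440 = £17,200. income exceeds £139,100 by £17,800, which is 23 full-or-partial £800 increments; reduction = 23 × £80 = £1,840, leaving £15,360. Disability Support Credit: £156,900 is at or above £95,400, so the credit is £0. total £15,360 + £0 = £15,360
Soraya (£168,150): Adoption Credit: base = 5 × £3,440 = £17,200. income exceeds £139,100 by £29,050, which is 37 full-or-partial £800 increments; reduction = 37 × £80 = £2,960, leaving £14,240. Disability Support Credit: £168,150 is at or above £95,400, so the credit is £0. total £14,240 + £0 = £14,240
Difference: |£15,360 − £14,240| = £1,120.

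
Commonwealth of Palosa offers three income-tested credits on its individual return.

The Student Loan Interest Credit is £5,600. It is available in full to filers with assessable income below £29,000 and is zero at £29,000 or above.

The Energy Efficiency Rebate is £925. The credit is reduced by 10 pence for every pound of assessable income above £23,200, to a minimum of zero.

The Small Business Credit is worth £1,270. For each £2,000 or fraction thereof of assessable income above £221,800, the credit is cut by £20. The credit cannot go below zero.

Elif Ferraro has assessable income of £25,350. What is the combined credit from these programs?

£7,580

Student Loan Interest Credit: £25,350 is below the £29,000 cutoff, so the full £5,600 applies.
Energy Efficiency Rebate: 10% of the £2,150 excess over £23,200 is £215; credit = £925 − £215 = £710.
Small Business Credit: £25,350 is at or below the £221,800 threshold, so the full £1,270 applies.
Total: £5,600 + £710 + £1,270 = £7,580.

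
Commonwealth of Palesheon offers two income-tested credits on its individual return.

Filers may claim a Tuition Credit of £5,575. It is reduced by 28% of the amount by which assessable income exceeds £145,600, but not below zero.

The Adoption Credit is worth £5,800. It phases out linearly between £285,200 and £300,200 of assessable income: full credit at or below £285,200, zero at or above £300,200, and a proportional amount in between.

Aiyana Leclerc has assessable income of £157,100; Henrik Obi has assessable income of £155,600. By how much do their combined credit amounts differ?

Aiyana (£157,100): Tuition Credit: 28% of the £11,500 excess over £145,600 is £3,220; credit = £5,575 − £3,220 = £2,355. Adoption Credit: £157,100 is at or below the £285,200 threshold, so the full £5,800 applies. total £2,355 + £5,800 = £8,155
Henrik (£155,600): Tuition Credit: 28% of the £10,000 excess over £145,600 is £2,800; credit = £5,575 − £2,800 = £2,775. Adoption Credit: £155,600 is at or below the £285,200 threshold, so the full £5,800 applies. total £2,775 + £5,800 = £8,575
Difference: |£8,155 − £8,575| = £420.

£420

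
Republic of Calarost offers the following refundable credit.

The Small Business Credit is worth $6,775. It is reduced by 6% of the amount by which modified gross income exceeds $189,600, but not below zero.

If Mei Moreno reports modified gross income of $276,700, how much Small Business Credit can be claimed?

$1,549

Small Business Credit: 6% of the $87,100 excess over $189,600 is $5,226; credit = $6,775 − $5,226 = $1,549.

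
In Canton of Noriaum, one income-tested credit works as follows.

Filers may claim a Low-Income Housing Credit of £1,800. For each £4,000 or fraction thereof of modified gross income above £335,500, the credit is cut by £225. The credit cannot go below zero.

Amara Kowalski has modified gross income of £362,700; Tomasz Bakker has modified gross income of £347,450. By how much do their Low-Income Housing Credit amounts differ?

Amara (£362,700): Low-Income Housing Credit: income exceeds £335,500 by £27,200, which is 7 full-or-partial £4,000 increments; reduction = 7 × £225 = £1,575, leaving £225.
Tomasz (£347,450): Low-Income Housing Credit: income exceeds £335,500 by £11,950, which is 3 full-or-partial £4,000 increments; reduction = 3 × £225 = £675, leaving £1,125.
Difference: |£225 − £1,125| = £900.

£900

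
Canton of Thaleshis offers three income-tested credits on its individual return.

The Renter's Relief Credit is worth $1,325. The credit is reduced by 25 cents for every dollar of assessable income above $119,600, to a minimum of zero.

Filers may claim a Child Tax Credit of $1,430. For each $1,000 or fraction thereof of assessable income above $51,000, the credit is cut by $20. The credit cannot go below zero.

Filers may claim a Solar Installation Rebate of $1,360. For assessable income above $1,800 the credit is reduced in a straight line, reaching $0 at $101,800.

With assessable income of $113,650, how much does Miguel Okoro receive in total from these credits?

Renter's Relief Credit: $113,650 is at or below the $119,600 threshold, so the full $1,325 applies.
Child Tax Credit: income exceeds $51,000 by $62,650, which is 63 full-or-partial $1,000 increments; reduction = 63 × $20 = $1,260, leaving $170.
Solar Installation Rebate: $113,650 is at or above $101,800, so the credit is $0.
Total: $1,325 + $170 + $0 = $1,495.

$1,495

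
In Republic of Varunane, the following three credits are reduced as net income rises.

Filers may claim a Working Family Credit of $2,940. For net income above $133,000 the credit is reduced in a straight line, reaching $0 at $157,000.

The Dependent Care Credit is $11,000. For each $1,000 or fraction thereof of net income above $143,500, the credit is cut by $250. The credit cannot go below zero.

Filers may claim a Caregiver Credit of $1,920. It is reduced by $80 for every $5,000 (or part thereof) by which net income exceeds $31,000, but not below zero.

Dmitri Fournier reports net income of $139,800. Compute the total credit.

Working Family Credit: $139,800 is $6,800 into a $24,000 phase-out range, leaving 17,200/24,000 of the credit: $2,940 × 17,200/24,000 = $2,107.
Dependent Care Credit: $139,800 is at or below the $143,500 threshold, so the full $11,000 applies.
Caregiver Credit: income exceeds $31,000 by $108,800, which is 22 full-or-partial $5,000 increments; reduction = 22 × $80 = $1,760, leaving $160.
Total: $2,107 + $11,000 + $160 = $13,267.

$13,267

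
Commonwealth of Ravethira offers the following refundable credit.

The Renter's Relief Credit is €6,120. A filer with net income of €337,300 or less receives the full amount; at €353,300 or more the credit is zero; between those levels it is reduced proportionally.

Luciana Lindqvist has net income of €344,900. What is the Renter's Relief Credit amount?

€3,213

Renter's Relief Credit: €344,900 is €7,600 into a €16,000 phase-out range, leaving 8,400/16,000 of the credit: €6,120 × 8,400/16,000 = €3,213.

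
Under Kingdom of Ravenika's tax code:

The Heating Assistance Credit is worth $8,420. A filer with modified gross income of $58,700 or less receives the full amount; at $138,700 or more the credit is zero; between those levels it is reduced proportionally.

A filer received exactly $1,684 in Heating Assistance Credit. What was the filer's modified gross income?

$122,700

$1,684 is 1,684/8,420 of the full $8,420, so 6,736/8,420 of the $80,000 range has been used: income = $58,700 + $80,000 × 6,736/8,420 = $122,700.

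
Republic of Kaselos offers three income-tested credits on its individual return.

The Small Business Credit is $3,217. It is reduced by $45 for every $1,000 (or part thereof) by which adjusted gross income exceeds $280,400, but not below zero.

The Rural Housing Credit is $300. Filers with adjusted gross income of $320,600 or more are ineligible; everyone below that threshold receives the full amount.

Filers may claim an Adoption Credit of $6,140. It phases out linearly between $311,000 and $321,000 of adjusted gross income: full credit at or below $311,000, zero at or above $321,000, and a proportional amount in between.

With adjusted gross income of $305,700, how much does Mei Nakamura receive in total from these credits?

Small Business Credit: income exceeds $280,400 by $25,300, which is 26 full-or-partial $1,000 increments; reduction = 26 × $45 = $1,170, leaving $2,047.
Rural Housing Credit: $305,700 is below the $320,600 cutoff, so the full $300 applies.
Adoption Credit: $305,700 is at or below the $311,000 threshold, so the full $6,140 applies.
Total: $2,047 + $300 + $6,140 = $8,487.

$8,487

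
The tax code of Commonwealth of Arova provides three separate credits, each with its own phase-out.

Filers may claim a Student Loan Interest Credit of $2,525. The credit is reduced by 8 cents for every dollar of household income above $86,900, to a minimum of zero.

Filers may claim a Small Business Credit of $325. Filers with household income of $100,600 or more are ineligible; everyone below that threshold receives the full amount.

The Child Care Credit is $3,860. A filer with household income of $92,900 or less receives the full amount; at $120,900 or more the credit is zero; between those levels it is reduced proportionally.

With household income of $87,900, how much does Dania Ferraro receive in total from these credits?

$6,630

Student Loan Interest Credit: 8% of the $1,000 excess over $86,900 is $80; credit = $2,525 − $80 = $2,445.
Small Business Credit: $87,900 is below the $100,600 cutoff, so the full $325 applies.
Child Care Credit: $87,900 is at or below the $92,900 threshold, so the full $3,860 applies.
Total: $2,445 + $325 + $3,860 = $6,630.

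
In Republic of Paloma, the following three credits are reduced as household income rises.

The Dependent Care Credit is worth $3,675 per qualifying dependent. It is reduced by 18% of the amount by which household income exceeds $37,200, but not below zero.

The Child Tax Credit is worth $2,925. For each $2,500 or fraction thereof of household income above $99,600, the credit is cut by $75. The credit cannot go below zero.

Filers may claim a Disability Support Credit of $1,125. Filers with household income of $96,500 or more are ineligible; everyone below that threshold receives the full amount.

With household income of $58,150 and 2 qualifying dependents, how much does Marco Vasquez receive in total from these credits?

Dependent Care Credit: base = 2 × $3,675 = $7,350. 18% of the $20,950 excess over $37,200 is $3,771; credit = $7,350 − $3,771 = $3,579.
Child Tax Credit: $58,150 is at or below the $99,600 threshold, so the full $2,925 applies.
Disability Support Credit: $58,150 is below the $96,500 cutoff, so the full $1,125 applies.
Total: $3,579 + $2,925 + $1,125 = $7,629.

$7,629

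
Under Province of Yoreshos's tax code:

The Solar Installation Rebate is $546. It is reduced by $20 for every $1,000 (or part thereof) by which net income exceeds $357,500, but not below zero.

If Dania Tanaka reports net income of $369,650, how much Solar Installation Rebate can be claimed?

Solar Installation Rebate: income exceeds $357,500 by $12,150, which is 13 full-or-partial $1,000 increments; reduction = 13 × $20 = $260, leaving $286.

$286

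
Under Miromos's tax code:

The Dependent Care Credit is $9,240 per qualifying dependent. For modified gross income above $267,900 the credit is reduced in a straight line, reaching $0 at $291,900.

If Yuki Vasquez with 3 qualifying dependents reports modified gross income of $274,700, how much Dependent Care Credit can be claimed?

Dependent Care Credit: base = 3 × $9,240 = $27,720. $274,700 is $6,800 into a $24,000 phase-out range, leaving 17,200/24,000 of the credit: $27,720 × 17,200/24,000 = $19,866.

$19,866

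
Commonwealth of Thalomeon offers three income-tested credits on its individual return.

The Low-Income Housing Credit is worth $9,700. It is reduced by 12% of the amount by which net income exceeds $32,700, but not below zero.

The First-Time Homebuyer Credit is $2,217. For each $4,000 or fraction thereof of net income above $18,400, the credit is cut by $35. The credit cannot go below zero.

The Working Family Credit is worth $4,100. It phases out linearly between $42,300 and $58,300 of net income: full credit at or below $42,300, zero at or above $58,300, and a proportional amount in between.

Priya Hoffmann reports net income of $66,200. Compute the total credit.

$7,477

Low-Income Housing Credit: 12% of the $33,500 excess over $32,700 is $4,020; credit = $9,700 − $4,020 = $5,680.
First-Time Homebuyer Credit: income exceeds $18,400 by $47,800, which is 12 full-or-partial $4,000 increments; reduction = 12 × $35 = $420, leaving $1,797.
Working Family Credit: $66,200 is at or above $58,300, so the credit is $0.
Total: $5,680 + $1,797 + $0 = $7,477.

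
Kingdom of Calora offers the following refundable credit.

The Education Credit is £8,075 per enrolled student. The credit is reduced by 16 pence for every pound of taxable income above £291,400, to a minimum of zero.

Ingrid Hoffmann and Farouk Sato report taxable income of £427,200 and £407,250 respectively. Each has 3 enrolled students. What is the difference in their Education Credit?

Ingrid (£427,200): Education Credit: base = 3 × £8,075 = £24,225. 16% of the £135,800 excess over £291,400 is £21,728; credit = £24,225 − £21,728 = £2,497.
Farouk (£407,250): Education Credit: base = 3 × £8,075 = £24,225. 16% of the £115,850 excess over £291,400 is £18,536; credit = £24,225 − £18,536 = £5,689.
Difference: |£2,497 − £5,689| = £3,192.

£3,192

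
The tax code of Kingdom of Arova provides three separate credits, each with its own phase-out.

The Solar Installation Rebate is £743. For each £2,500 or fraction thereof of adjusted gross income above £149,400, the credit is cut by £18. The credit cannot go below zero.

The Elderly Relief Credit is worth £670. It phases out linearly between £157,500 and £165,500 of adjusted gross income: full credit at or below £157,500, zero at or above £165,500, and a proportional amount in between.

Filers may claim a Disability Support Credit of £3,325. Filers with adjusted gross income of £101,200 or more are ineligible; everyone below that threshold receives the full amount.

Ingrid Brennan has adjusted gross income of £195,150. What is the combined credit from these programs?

£401

Solar Installation Rebate: income exceeds £149,400 by £45,750, which is 19 full-or-partial £2,500 increments; reduction = 19 × £18 = £342, leaving £401.
Elderly Relief Credit: £195,150 is at or above £165,500, so the credit is £0.
Disability Support Credit: £195,150 meets or exceeds the £101,200 cutoff, so the credit is £0.
Total: £401 + £0 + £0 = £401.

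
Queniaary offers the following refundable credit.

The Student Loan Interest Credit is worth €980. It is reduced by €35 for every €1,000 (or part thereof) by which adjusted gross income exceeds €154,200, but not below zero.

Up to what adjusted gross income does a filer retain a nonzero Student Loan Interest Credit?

€181,200

After 27 increments the reduction is 27 × €35 = €945, leaving €35; one more increment wipes it out. Increment 27 ends at excess 27 × €1,000 = €27,000, so the highest qualifying income is €154,200 + €27,000 = €181,200.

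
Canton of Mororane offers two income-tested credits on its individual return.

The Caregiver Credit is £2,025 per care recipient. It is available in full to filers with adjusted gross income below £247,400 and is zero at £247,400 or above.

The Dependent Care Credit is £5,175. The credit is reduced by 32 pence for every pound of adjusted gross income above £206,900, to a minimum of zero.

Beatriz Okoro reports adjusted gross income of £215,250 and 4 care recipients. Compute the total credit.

Caregiver Credit: base = 4 × £2,025 = £8,100. £215,250 is below the £247,400 cutoff, so the full £8,100 applies.
Dependent Care Credit: 32% of the £8,350 excess over £206,900 is £2,672; credit = £5,175 − £2,672 = £2,503.
Total: £8,100 + £2,503 = £10,603.

£10,603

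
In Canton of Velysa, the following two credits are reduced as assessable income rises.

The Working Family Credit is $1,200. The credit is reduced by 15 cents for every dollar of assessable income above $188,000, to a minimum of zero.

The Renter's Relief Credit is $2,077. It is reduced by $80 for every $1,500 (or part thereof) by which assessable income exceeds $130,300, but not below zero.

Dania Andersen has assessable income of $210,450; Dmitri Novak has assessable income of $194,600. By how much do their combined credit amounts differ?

Dania ($210,450): Working Family Credit: 15% of the $22,450 excess over $188,000 is $3,367.50 ≥ base, so the credit is $0. Renter's Relief Credit: income exceeds $130,300 by $80,150 → 54 increments × $80 = $4,320 ≥ base, so the credit is $0. total $0 + $0 = $0
Dmitri ($194,600): Working Family Credit: 15% of the $6,600 excess over $188,000 is $990; credit = $1,200 − $990 = $210. Renter's Relief Credit: income exceeds $130,300 by $64,300 → 43 increments × $80 = $3,440 ≥ base, so the credit is $0. total $210 + $0 = $210
Difference: |$0 − $210| = $210.

$210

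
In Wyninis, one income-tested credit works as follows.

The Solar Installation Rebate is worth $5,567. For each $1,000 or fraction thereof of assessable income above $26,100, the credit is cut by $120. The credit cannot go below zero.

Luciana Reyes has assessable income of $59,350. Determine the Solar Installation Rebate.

$1,487

Solar Installation Rebate: income exceeds $26,100 by $33,250, which is 34 full-or-partial $1,000 increments; reduction = 34 × $120 = $4,080, leaving $1,487.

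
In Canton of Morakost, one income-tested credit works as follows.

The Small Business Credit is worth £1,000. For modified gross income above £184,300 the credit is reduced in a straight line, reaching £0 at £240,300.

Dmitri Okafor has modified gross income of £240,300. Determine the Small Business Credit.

Small Business Credit: £240,300 is at or above £240,300, so the credit is £0.

£0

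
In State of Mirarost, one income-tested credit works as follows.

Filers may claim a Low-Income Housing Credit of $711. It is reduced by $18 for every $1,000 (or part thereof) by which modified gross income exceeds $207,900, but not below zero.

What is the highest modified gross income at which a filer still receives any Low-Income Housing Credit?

After 39 increments the reduction is 39 × $18 = $702, leaving $9; one more increment wipes it out. Increment 39 ends at excess 39 × $1,000 = $39,000, so the highest qualifying income is $207,900 + $39,000 = $246,900.

$246,900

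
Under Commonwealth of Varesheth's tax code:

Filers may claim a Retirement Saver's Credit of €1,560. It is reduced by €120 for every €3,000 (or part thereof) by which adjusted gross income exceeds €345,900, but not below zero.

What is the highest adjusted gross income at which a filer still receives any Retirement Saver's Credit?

€381,900

After 12 increments the reduction is 12 × €120 = €1,440, leaving €120; one more increment wipes it out. Increment 12 ends at excess 12 × €3,000 = €36,000, so the highest qualifying income is €345,900 + €36,000 = €381,900.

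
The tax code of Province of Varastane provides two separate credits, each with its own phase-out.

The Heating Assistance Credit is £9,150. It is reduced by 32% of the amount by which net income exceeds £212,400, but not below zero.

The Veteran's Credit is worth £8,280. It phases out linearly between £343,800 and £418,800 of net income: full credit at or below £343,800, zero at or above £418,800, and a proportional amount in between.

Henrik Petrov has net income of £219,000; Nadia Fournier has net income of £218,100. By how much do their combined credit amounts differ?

£288

Henrik (£219,000): Heating Assistance Credit: 32% of the £6,600 excess over £212,400 is £2,112; credit = £9,150 − £2,112 = £7,038. Veteran's Credit: £219,000 is at or below the £343,800 threshold, so the full £8,280 applies. total £7,038 + £8,280 = £15,318
Nadia (£218,100): Heating Assistance Credit: 32% of the £5,700 excess over £212,400 is £1,824; credit = £9,150 − £1,824 = £7,326. Veteran's Credit: £218,100 is at or below the £343,800 threshold, so the full £8,280 applies. total £7,326 + £8,280 = £15,606
Difference: |£15,318 − £15,606| = £288.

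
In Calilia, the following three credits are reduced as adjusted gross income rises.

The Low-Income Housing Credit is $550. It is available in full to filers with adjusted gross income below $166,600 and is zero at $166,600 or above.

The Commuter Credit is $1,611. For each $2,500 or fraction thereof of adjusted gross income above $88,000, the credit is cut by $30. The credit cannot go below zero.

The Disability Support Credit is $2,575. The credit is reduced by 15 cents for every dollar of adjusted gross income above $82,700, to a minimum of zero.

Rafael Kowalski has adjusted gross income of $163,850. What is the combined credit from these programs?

$1,231

Low-Income Housing Credit: $163,850 is below the $166,600 cutoff, so the full $550 applies.
Commuter Credit: income exceeds $88,000 by $75,850, which is 31 full-or-partial $2,500 increments; reduction = 31 × $30 = $930, leaving $681.
Disability Support Credit: 15% of the $81,150 excess over $82,700 is $12,172.50 ≥ base, so the credit is $0.
Total: $550 + $681 + $0 = $1,231.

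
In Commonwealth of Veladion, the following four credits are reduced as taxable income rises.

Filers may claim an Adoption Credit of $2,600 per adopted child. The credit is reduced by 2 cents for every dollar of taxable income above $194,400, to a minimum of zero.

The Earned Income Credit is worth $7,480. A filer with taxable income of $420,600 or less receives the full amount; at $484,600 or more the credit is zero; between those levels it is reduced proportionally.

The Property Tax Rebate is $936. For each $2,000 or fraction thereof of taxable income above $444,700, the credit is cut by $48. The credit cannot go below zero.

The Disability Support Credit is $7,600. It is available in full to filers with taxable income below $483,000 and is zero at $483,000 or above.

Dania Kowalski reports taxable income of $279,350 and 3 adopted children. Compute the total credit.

Adoption Credit: base = 3 × $2,600 = $7,800. 2% of the $84,950 excess over $194,400 is $1,699; credit = $7,800 − $1,699 = $6,101.
Earned Income Credit: $279,350 is at or below the $420,600 threshold, so the full $7,480 applies.
Property Tax Rebate: $279,350 is at or below the $444,700 threshold, so the full $936 applies.
Disability Support Credit: $279,350 is below the $483,000 cutoff, so the full $7,600 applies.
Total: $6,101 + $7,480 + $936 + $7,600 = $22,117.

$22,117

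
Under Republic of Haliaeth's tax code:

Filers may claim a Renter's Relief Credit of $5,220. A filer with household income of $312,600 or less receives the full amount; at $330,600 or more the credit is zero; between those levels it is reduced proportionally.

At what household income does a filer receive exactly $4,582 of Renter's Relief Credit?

$4,582 is 4,582/5,220 of the full $5,220, so 638/5,220 of the $18,000 range has been used: income = $312,600 + $18,000 × 638/5,220 = $314,800.

$314,800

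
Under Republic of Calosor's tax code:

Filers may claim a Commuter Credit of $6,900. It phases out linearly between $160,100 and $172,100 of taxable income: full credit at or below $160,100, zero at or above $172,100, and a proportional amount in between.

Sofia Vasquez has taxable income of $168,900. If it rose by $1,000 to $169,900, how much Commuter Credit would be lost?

$575

At $168,900 — $168,900 is $8,800 into a $12,000 phase-out range, leaving 3,200/12,000 of the credit: $6,900 × 3,200/12,000 = $1,840.
At $169,900 — $169,900 is $9,800 into a $12,000 phase-out range, leaving 2,200/12,000 of the credit: $6,900 × 2,200/12,000 = $1,265.
Lost: $1,840 − $1,265 = $575.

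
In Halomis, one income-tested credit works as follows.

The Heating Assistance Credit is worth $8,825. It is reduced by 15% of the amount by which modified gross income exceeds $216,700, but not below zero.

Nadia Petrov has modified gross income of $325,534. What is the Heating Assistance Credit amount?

$0

Heating Assistance Credit: 15% of the $108,834 excess over $216,700 is $16,325.10 ≥ base, so the credit is $0.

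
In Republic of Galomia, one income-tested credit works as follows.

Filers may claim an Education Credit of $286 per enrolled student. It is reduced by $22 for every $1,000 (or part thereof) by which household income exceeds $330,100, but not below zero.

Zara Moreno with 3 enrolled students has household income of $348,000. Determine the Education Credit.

Education Credit: base = 3 × $286 = $858. income exceeds $330,100 by $17,900, which is 18 full-or-partial $1,000 increments; reduction = 18 × $22 = $396, leaving $462.

$462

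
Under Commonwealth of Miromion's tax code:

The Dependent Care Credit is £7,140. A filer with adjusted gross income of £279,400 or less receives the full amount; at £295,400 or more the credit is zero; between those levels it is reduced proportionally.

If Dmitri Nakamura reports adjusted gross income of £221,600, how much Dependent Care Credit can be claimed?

Dependent Care Credit: £221,600 is at or below the £279,400 threshold, so the full £7,140 applies.

£7,140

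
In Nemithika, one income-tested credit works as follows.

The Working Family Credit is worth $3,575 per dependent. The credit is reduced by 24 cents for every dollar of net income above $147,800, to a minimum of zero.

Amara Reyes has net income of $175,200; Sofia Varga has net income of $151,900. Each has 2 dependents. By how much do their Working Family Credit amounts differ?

Amara ($175,200): Working Family Credit: base = 2 × $3,575 = $7,150. 24% of the $27,400 excess over $147,800 is $6,576; credit = $7,150 − $6,576 = $574.
Sofia ($151,900): Working Family Credit: base = 2 × $3,575 = $7,150. 24% of the $4,100 excess over $147,800 is $984; credit = $7,150 − $984 = $6,166.
Difference: |$574 − $6,166| = $5,592.

$5,592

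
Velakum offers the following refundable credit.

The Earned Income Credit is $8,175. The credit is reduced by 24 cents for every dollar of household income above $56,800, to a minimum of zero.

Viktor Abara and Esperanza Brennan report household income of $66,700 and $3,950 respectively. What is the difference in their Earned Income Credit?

$2,376

Viktor ($66,700): Earned Income Credit: 24% of the $9,900 excess over $56,800 is $2,376; credit = $8,175 − $2,376 = $5,799.
Esperanza ($3,950): Earned Income Credit: $3,950 is at or below the $56,800 threshold, so the full $8,175 applies.
Difference: |$5,799 − $8,175| = $2,376.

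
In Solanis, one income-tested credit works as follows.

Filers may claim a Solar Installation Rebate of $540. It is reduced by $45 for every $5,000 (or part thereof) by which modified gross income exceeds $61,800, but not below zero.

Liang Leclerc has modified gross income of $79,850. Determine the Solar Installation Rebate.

Solar Installation Rebate: income exceeds $61,800 by $18,050, which is 4 full-or-partial $5,000 increments; reduction = 4 × $45 = $180, leaving $360.

$360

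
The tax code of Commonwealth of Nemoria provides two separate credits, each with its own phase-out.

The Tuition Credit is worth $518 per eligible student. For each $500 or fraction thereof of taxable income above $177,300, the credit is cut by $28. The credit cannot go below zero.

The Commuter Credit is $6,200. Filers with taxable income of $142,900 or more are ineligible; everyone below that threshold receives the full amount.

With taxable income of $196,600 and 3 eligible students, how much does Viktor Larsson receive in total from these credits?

$462

Tuition Credit: base = 3 × $518 = $1,554. income exceeds $177,300 by $19,300, which is 39 full-or-partial $500 increments; reduction = 39 × $28 = $1,092, leaving $462.
Commuter Credit: $196,600 meets or exceeds the $142,900 cutoff, so the credit is $0.
Total: $462 + $0 = $462.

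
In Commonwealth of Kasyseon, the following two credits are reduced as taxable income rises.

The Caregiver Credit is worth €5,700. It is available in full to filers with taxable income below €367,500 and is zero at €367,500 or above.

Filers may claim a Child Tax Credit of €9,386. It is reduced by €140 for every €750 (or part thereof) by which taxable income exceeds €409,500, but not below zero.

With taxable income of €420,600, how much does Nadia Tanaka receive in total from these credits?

Caregiver Credit: €420,600 meets or exceeds the €367,500 cutoff, so the credit is €0.
Child Tax Credit: income exceeds €409,500 by €11,100, which is 15 full-or-partial €750 increments; reduction = 15 × €140 = €2,100, leaving €7,286.
Total: €0 + €7,286 = €7,286.

€7,286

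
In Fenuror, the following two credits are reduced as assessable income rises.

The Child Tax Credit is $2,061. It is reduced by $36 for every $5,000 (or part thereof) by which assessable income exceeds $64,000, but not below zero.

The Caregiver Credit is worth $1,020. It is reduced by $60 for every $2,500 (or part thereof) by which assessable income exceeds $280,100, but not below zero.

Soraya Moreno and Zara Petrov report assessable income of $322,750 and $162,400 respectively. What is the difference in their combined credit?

$2,172

Soraya ($322,750): Child Tax Credit: income exceeds $64,000 by $258,750, which is 52 full-or-partial $5,000 increments; reduction = 52 × $36 = $1,872, leaving $189. Caregiver Credit: income exceeds $280,100 by $42,650 → 18 increments × $60 = $1,080 ≥ base, so the credit is $0. total $189 + $0 = $189
Zara ($162,400): Child Tax Credit: income exceeds $64,000 by $98,400, which is 20 full-or-partial $5,000 increments; reduction = 20 × $36 = $720, leaving $1,341. Caregiver Credit: $162,400 is at or below the $280,100 threshold, so the full $1,020 applies. total $1,341 + $1,020 = $2,361
Difference: |$189 − $2,361| = $2,172.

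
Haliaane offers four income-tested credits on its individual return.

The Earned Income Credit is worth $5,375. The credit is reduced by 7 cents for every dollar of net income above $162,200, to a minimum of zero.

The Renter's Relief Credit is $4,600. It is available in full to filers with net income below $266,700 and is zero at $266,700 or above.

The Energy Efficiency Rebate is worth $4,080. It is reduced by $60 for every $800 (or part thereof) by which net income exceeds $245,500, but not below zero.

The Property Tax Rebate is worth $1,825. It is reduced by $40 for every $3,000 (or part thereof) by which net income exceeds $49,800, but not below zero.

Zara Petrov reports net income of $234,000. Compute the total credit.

$9,029

Earned Income Credit: 7% of the $71,800 excess over $162,200 is $5,026; credit = $5,375 − $5,026 = $349.
Renter's Relief Credit: $234,000 is below the $266,700 cutoff, so the full $4,600 applies.
Energy Efficiency Rebate: $234,000 is at or below the $245,500 threshold, so the full $4,080 applies.
Property Tax Rebate: income exceeds $49,800 by $184,200 → 62 increments × $40 = $2,480 ≥ base, so the credit is $0.
Total: $349 + $4,600 + $4,080 + $0 = $9,029.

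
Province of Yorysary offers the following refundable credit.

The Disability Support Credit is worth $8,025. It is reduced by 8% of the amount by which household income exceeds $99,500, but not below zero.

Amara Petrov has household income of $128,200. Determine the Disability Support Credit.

$5,729

Disability Support Credit: 8% of the $28,700 excess over $99,500 is $2,296; credit = $8,025 − $2,296 = $5,729.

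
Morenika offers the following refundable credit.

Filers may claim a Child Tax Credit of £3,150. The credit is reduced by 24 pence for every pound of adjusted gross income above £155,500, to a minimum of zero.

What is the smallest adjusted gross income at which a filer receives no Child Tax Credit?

The credit falls by 24% of each pound above £155,500, so it reaches zero when the excess is £3,150 / 24% = £13,125: income = £155,500 + £13,125 = £168,625.

£168,625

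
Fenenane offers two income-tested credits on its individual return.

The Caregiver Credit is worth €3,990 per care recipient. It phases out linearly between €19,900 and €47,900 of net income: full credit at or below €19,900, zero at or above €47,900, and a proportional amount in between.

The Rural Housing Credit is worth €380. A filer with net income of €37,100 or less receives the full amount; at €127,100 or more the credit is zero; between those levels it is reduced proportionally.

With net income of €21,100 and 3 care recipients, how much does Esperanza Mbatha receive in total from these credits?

Caregiver Credit: base = 3 × €3,990 = €11,970. €21,100 is €1,200 into a €28,000 phase-out range, leaving 26,800/28,000 of the credit: €11,970 × 26,800/28,000 = €11,457.
Rural Housing Credit: €21,100 is at or below the €37,100 threshold, so the full €380 applies.
Total: €11,457 + €380 = €11,837.

€11,837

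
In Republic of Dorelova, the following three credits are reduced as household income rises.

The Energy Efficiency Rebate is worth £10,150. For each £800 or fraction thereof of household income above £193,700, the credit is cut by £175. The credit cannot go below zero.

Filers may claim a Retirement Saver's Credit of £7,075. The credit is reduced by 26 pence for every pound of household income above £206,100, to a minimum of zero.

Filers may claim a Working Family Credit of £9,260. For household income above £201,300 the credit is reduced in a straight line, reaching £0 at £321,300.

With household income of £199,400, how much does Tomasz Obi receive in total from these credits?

Energy Efficiency Rebate: income exceeds £193,700 by £5,700, which is 8 full-or-partial £800 increments; reduction = 8 × £175 = £1,400, leaving £8,750.
Retirement Saver's Credit: £199,400 is at or below the £206,100 threshold, so the full £7,075 applies.
Working Family Credit: £199,400 is at or below the £201,300 threshold, so the full £9,260 applies.
Total: £8,750 + £7,075 + £9,260 = £25,085.

£25,085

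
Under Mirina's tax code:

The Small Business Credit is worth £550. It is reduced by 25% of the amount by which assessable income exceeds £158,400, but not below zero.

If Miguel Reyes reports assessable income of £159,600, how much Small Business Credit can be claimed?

Small Business Credit: 25% of the £1,200 excess over £158,400 is £300; credit = £550 − £300 = £250.

£250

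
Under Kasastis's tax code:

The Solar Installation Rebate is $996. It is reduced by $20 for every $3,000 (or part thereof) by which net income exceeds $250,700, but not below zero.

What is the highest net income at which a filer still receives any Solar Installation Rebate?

After 49 increments the reduction is 49 × $20 = $980, leaving $16; one more increment wipes it out. Increment 49 ends at excess 49 × $3,000 = $147,000, so the highest qualifying income is $250,700 + $147,000 = $397,700.

$397,700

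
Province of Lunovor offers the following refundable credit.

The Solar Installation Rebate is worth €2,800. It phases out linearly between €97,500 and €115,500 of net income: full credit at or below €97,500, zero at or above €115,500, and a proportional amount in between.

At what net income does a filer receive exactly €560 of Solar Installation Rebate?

€560 is 560/2,800 of the full €2,800, so 2,240/2,800 of the €18,000 range has been used: income = €97,500 + €18,000 × 2,240/2,800 = €111,900.

€111,900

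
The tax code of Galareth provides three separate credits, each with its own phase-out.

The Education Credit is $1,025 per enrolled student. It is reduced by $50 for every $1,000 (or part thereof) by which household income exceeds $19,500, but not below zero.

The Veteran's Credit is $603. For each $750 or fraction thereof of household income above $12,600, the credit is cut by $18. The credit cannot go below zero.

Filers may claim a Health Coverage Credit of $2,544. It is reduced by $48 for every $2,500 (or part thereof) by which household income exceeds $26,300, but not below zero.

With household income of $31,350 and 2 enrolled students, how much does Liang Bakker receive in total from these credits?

Education Credit: base = 2 × $1,025 = $2,050. income exceeds $19,500 by $11,850, which is 12 full-or-partial $1,000 increments; reduction = 12 × $50 = $600, leaving $1,450.
Veteran's Credit: income exceeds $12,600 by $18,750, which is 25 full-or-partial $750 increments; reduction = 25 × $18 = $450, leaving $153.
Health Coverage Credit: income exceeds $26,300 by $5,050, which is 3 full-or-partial $2,500 increments; reduction = 3 × $48 = $144, leaving $2,400.
Total: $1,450 + $153 + $2,400 = $4,003.

$4,003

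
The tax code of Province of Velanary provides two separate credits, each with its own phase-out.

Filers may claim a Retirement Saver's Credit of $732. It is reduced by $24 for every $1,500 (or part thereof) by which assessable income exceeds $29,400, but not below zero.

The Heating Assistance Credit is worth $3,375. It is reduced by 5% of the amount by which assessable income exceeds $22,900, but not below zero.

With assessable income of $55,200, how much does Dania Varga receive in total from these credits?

Retirement Saver's Credit: income exceeds $29,400 by $25,800, which is 18 full-or-partial $1,500 increments; reduction = 18 × $24 = $432, leaving $300.
Heating Assistance Credit: 5% of the $32,300 excess over $22,900 is $1,615; credit = $3,375 − $1,615 = $1,760.
Total: $300 + $1,760 = $2,060.

$2,060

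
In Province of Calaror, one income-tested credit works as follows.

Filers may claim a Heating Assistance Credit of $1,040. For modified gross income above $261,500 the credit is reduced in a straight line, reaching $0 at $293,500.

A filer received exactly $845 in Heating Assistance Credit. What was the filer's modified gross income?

$267,500

$845 is 845/1,040 of the full $1,040, so 195/1,040 of the $32,000 range has been used: income = $261,500 + $32,000 × 195/1,040 = $267,500.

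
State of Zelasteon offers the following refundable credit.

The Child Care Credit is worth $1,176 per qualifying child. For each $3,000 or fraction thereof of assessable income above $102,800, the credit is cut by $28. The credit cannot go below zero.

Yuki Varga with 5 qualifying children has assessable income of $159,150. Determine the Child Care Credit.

$5,348

Child Care Credit: base = 5 × $1,176 = $5,880. income exceeds $102,800 by $56,350, which is 19 full-or-partial $3,000 increments; reduction = 19 × $28 = $532, leaving $5,348.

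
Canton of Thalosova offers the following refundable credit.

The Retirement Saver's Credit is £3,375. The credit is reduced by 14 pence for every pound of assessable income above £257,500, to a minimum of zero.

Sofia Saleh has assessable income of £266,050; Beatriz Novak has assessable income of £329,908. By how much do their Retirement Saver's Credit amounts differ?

Sofia (£266,050): Retirement Saver's Credit: 14% of the £8,550 excess over £257,500 is £1,197; credit = £3,375 − £1,197 = £2,178.
Beatriz (£329,908): Retirement Saver's Credit: 14% of the £72,408 excess over £257,500 is £10,137.12 ≥ base, so the credit is £0.
Difference: |£2,178 − £0| = £2,178.

£2,178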